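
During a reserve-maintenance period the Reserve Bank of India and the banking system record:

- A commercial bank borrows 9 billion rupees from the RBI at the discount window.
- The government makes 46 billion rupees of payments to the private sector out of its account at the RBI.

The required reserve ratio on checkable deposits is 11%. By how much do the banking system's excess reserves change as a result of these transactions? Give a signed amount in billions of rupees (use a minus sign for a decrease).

+49.94 billion

Discount-window loan 9 billion rupees: reserves +9B, deposits 0.
Government spending 46 billion rupees: reserves +46B, deposits +46B.
Totals: Δreserves = +55B, Δdeposits = +46B.
Δrequired reserves = 11% × +46B = +5.06B.
Δexcess reserves = Δreserves − Δrequired = +55B − (+5.06B) = +49.94 billion.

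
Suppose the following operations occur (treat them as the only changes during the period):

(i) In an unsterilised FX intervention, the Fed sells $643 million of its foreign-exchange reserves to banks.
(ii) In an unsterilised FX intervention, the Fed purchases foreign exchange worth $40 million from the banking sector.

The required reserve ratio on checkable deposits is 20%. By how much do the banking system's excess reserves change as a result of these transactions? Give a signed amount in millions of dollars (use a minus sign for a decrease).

-$603 million

FX sale $643 million: reserves −$643M, deposits 0.
FX purchase $40 million: reserves +$40M, deposits 0.
Totals: Δreserves = −$603M, Δdeposits = 0.
Δrequired reserves = 20% × 0 = 0.
Δexcess reserves = Δreserves − Δrequired = −$603M − (0) = -$603 million.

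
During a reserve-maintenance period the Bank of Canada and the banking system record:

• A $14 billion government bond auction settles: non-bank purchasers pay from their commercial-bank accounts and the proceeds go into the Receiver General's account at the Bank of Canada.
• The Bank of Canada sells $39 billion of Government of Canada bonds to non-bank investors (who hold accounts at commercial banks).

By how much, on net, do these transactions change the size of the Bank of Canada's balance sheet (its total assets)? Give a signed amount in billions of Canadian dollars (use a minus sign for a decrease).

Government account inflow $14 billion: only the composition of liabilities changes → 0.
Asset sale (to non-banks) $39 billion: a Bank of Canada asset is shed → −$39B.
Net: 0 − 39 = -$39 billion.

-$39 billion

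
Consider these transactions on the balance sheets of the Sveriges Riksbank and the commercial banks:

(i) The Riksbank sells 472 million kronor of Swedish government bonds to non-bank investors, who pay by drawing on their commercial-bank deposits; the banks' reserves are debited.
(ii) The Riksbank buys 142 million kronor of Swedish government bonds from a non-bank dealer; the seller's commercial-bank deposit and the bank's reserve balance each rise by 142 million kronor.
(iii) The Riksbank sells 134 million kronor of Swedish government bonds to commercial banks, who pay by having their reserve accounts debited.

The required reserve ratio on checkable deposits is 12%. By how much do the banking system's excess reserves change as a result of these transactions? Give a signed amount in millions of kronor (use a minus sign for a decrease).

-424.4 million

Asset sale (to non-banks) 472 million kronor: reserves −472M, deposits −472M.
Asset purchase (from non-banks) 142 million kronor: reserves +142M, deposits +142M.
OMO sale (to banks) 134 million kronor: reserves −134M, deposits 0.
Totals: Δreserves = −464M, Δdeposits = −330M.
Δrequired reserves = 12% × −330M = −39.6M.
Δexcess reserves = Δreserves − Δrequired = −464M − (−39.6M) = -424.4 million.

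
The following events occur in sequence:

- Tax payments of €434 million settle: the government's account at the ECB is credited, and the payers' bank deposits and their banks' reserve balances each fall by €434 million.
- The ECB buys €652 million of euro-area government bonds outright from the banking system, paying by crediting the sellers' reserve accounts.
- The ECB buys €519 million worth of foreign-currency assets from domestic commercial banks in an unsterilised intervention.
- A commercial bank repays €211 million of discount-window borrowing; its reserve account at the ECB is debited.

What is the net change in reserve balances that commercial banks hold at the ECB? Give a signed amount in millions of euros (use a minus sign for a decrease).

+€526 million

Government account inflow €434 million: funds move from bank reserves into the government account → −€434M.
OMO purchase (from banks) €652 million: the ECB pays by crediting reserve accounts → +€652M.
FX purchase €519 million: the ECB pays by crediting reserve accounts → +€519M.
Discount-window repayment €211 million: repayment is debited from reserves → −€211M.
Net: −434 + 652 + 519 − 211 = +€526 million.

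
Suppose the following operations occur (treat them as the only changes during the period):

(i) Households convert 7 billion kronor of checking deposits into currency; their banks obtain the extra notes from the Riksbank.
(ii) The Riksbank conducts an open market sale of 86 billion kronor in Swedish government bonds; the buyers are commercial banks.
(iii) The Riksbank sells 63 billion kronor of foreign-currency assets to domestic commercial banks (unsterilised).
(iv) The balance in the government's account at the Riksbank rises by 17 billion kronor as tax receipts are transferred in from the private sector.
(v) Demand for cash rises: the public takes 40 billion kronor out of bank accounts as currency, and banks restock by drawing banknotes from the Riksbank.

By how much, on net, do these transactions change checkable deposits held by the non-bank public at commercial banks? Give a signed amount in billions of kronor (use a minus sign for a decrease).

Currency withdrawal 7 billion kronor: non-bank counterparties' bank balances fall → −7B.
OMO sale (to banks) 86 billion kronor: the counterparty is a bank, so public deposits are unchanged → 0.
FX sale 63 billion kronor: the counterparty is a bank, so public deposits are unchanged → 0.
Government account inflow 17 billion kronor: non-bank counterparties' bank balances fall → −17B.
Currency withdrawal 40 billion kronor: non-bank counterparties' bank balances fall → −40B.
Net: −7 + 0 + 0 − 17 − 40 = -64 billion.

-64 billion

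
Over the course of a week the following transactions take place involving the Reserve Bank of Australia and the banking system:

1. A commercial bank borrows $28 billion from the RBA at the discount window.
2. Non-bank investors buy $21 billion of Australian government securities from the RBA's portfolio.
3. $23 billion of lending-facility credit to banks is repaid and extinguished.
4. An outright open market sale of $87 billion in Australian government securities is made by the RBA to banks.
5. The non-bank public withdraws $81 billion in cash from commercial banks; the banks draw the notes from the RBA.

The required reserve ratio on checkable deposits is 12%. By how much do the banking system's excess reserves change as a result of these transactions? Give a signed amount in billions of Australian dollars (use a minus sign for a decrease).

Discount-window loan $28 billion: reserves +$28B, deposits 0.
Asset sale (to non-banks) $21 billion: reserves −$21B, deposits −$21B.
Discount-window repayment $23 billion: reserves −$23B, deposits 0.
OMO sale (to banks) $87 billion: reserves −$87B, deposits 0.
Currency withdrawal $81 billion: reserves −$81B, deposits −$81B.
Totals: Δreserves = −$184B, Δdeposits = −$102B.
Δrequired reserves = 12% × −$102B = −$12.24B.
Δexcess reserves = Δreserves − Δrequired = −$184B − (−$12.24B) = -$171.76 billion.

-$171.76 billion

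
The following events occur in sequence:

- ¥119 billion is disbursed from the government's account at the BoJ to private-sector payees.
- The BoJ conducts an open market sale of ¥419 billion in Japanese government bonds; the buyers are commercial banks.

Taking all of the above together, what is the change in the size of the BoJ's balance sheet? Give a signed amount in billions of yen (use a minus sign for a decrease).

-¥419 billion

BoJ balance sheet:
  Assets:      Securities −¥419B
  Liabilities: Bank reserves −¥300B, Government deposits −¥119B
Change in total BoJ assets = -¥419 billion.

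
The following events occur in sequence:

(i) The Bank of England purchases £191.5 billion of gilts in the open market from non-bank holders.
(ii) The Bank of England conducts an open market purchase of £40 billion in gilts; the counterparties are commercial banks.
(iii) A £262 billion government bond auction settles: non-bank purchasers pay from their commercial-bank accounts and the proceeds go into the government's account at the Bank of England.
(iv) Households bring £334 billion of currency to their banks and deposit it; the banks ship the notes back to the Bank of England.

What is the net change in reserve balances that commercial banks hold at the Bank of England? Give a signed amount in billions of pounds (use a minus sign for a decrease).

Asset purchase (from non-banks) £191.5 billion: the Bank of England pays by crediting reserve accounts → +£191.5B.
OMO purchase (from banks) £40 billion: the Bank of England pays by crediting reserve accounts → +£40B.
Government account inflow £262 billion: funds move from bank reserves into the government account → −£262B.
Currency deposit £334 billion: returned notes are swapped for reserve credit → +£334B.
Net: 191.5 + 40 − 262 + 334 = +£303.5 billion.

+£303.5 billion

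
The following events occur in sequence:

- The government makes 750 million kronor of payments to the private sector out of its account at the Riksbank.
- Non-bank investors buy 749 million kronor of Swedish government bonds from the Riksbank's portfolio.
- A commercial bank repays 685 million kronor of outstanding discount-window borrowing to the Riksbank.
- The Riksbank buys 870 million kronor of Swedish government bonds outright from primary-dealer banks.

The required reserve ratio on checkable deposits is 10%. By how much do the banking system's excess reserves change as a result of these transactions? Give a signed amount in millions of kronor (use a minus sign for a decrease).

Government spending 750 million kronor: reserves +750M, deposits +750M.
Asset sale (to non-banks) 749 million kronor: reserves −749M, deposits −749M.
Discount-window repayment 685 million kronor: reserves −685M, deposits 0.
OMO purchase (from banks) 870 million kronor: reserves +870M, deposits 0.
Totals: Δreserves = +186M, Δdeposits = +1M.
Δrequired reserves = 10% × +1M = +0.1M.
Δexcess reserves = Δreserves − Δrequired = +186M − (+0.1M) = +185.9 million.

+185.9 million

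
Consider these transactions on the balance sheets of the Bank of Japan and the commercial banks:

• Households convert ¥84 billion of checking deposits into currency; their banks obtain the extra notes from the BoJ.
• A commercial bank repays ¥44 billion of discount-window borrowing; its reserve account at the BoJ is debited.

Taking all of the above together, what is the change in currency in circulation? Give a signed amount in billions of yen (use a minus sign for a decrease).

Currency withdrawal ¥84 billion: notes leave the central bank → +¥84B.
Discount-window repayment ¥44 billion: no currency enters or leaves circulation → 0.
Net: 84 + 0 = +¥84 billion.

+¥84 billion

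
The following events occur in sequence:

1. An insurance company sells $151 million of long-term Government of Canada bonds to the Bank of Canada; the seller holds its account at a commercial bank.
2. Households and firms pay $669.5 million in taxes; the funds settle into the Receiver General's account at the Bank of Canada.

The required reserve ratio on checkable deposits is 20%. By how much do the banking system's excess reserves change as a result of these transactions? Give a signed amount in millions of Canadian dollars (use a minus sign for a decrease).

Asset purchase (from non-banks) $151 million: reserves +$151M, deposits +$151M.
Government account inflow $669.5 million: reserves −$669.5M, deposits −$669.5M.
Totals: Δreserves = −$518.5M, Δdeposits = −$518.5M.
Δrequired reserves = 20% × −$518.5M = −$103.7M.
Δexcess reserves = Δreserves − Δrequired = −$518.5M − (−$103.7M) = -$414.8 million.

-$414.8 million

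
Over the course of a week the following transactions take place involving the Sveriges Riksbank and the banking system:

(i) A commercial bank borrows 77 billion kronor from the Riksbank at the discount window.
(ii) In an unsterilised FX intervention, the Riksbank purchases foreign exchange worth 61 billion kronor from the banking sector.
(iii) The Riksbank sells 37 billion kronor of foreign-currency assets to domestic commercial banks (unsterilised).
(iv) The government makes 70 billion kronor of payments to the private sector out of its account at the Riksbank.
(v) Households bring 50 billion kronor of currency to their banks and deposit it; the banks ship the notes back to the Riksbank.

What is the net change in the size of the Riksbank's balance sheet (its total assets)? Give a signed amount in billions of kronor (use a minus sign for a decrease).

Riksbank balance sheet:
  Assets:      Loans to banks +77B, Foreign assets +24B
  Liabilities: Bank reserves +221B, Currency in circulation −50B, Government deposits −70B
Commercial banking system:
  Assets:      Reserves at CB +221B, Foreign assets −24B
  Liabilities: Checkable deposits +120B, Borrowings from CB +77B
Change in total Riksbank assets = +101 billion.

+101 billion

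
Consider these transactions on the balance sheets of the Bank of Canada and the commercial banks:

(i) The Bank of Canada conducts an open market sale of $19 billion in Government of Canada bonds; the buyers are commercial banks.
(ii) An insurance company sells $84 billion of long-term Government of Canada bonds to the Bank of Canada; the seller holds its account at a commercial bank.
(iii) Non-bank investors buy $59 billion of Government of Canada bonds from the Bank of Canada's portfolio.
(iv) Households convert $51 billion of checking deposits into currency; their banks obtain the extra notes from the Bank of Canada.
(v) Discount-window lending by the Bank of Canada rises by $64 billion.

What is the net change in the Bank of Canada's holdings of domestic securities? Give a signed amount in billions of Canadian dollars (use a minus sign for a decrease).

OMO sale (to banks) $19 billion: securities removed from the Bank of Canada's portfolio → −$19B.
Asset purchase (from non-banks) $84 billion: securities added to the Bank of Canada's portfolio → +$84B.
Asset sale (to non-banks) $59 billion: securities removed from the Bank of Canada's portfolio → −$59B.
Currency withdrawal $51 billion: the Bank of Canada's securities portfolio is untouched → 0.
Discount-window loan $64 billion: the Bank of Canada's securities portfolio is untouched → 0.
Net: −19 + 84 − 59 + 0 + 0 = +$6 billion.

+$6 billion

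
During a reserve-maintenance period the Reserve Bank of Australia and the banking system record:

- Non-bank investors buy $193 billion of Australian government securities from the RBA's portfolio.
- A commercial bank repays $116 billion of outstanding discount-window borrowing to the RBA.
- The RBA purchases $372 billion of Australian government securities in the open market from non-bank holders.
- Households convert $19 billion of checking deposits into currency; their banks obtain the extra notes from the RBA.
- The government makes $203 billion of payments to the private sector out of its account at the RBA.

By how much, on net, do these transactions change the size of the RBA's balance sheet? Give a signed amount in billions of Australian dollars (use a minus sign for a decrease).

Asset sale (to non-banks) $193 billion: an RBA asset is shed → −$193B.
Discount-window repayment $116 billion: an RBA asset is shed → −$116B.
Asset purchase (from non-banks) $372 billion: an RBA asset is acquired → +$372B.
Currency withdrawal $19 billion: only the composition of liabilities changes → 0.
Government spending $203 billion: only the composition of liabilities changes → 0.
Net: −193 − 116 + 372 + 0 + 0 = +$63 billion.

+$63 billion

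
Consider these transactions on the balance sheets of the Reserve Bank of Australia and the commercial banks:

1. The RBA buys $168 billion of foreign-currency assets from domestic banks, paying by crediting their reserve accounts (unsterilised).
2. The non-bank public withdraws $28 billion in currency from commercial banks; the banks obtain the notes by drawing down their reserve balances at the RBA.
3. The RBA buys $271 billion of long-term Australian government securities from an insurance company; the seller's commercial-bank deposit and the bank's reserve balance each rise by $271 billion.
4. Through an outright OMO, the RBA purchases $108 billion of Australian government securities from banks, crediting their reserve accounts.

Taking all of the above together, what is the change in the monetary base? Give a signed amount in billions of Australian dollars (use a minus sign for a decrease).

RBA balance sheet:
  Assets:      Securities +$379B, Foreign assets +$168B
  Liabilities: Bank reserves +$519B, Currency in circulation +$28B
Monetary base = currency + reserves: +$28B + (+$519B) = +$547 billion.

+$547 billion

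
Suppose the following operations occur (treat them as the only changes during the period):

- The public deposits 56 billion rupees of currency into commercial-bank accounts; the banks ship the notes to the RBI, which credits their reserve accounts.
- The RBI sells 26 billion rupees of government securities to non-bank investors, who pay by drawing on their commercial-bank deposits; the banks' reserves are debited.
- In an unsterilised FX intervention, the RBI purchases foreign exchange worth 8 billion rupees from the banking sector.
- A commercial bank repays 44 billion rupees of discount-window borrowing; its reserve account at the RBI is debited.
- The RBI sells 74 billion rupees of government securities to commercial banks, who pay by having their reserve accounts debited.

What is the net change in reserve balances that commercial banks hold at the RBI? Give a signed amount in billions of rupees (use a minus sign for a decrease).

Currency deposit 56 billion rupees: returned notes are swapped for reserve credit → +56B.
Asset sale (to non-banks) 26 billion rupees: the non-bank buyers' banks settle from reserves → −26B.
FX purchase 8 billion rupees: the RBI pays by crediting reserve accounts → +8B.
Discount-window repayment 44 billion rupees: repayment is debited from reserves → −44B.
OMO sale (to banks) 74 billion rupees: the buying banks pay out of their reserve balances → −74B.
Net: 56 − 26 + 8 − 44 − 74 = -80 billion.

-80 billion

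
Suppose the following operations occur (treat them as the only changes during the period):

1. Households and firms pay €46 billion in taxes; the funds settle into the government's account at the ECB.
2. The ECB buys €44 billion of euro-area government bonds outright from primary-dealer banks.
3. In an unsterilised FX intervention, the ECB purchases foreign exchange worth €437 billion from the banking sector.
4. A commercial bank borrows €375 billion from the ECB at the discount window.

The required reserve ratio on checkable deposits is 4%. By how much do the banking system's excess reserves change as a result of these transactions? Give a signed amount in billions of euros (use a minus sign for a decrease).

Government account inflow €46 billion: reserves −€46B, deposits −€46B.
OMO purchase (from banks) €44 billion: reserves +€44B, deposits 0.
FX purchase €437 billion: reserves +€437B, deposits 0.
Discount-window loan €375 billion: reserves +€375B, deposits 0.
Totals: Δreserves = +€810B, Δdeposits = −€46B.
Δrequired reserves = 4% × −€46B = −€1.84B.
Δexcess reserves = Δreserves − Δrequired = +€810B − (−€1.84B) = +€811.84 billion.

+€811.84 billion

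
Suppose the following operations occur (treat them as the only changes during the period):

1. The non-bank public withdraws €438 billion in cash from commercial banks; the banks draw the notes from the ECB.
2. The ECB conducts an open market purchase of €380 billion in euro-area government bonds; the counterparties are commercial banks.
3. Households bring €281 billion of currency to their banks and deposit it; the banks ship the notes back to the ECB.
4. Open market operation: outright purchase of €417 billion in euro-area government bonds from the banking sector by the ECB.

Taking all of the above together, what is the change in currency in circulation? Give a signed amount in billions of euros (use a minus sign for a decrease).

+€157 billion

Currency withdrawal €438 billion: notes leave the central bank → +€438B.
OMO purchase (from banks) €380 billion: no currency enters or leaves circulation → 0.
Currency deposit €281 billion: notes return to the central bank → −€281B.
OMO purchase (from banks) €417 billion: no currency enters or leaves circulation → 0.
Net: 438 + 0 − 281 + 0 = +€157 billion.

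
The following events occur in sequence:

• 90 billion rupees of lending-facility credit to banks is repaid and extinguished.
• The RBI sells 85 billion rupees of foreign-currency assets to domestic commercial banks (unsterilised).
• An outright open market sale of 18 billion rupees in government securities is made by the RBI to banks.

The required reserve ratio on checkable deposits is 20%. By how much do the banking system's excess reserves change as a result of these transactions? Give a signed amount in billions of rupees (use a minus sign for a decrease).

-193 billion

Discount-window repayment 90 billion rupees: reserves −90B, deposits 0.
FX sale 85 billion rupees: reserves −85B, deposits 0.
OMO sale (to banks) 18 billion rupees: reserves −18B, deposits 0.
Totals: Δreserves = −193B, Δdeposits = 0.
Δrequired reserves = 20% × 0 = 0.
Δexcess reserves = Δreserves − Δrequired = −193B − (0) = -193 billion.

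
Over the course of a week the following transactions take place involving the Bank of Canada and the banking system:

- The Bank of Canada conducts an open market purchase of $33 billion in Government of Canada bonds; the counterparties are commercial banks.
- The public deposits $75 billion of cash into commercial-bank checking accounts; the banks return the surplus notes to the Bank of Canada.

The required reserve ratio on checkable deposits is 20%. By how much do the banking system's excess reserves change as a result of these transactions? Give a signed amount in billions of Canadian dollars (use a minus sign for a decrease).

+$93 billion

OMO purchase (from banks) $33 billion: reserves +$33B, deposits 0.
Currency deposit $75 billion: reserves +$75B, deposits +$75B.
Totals: Δreserves = +$108B, Δdeposits = +$75B.
Δrequired reserves = 20% × +$75B = +$15B.
Δexcess reserves = Δreserves − Δrequired = +$108B − (+$15B) = +$93 billion.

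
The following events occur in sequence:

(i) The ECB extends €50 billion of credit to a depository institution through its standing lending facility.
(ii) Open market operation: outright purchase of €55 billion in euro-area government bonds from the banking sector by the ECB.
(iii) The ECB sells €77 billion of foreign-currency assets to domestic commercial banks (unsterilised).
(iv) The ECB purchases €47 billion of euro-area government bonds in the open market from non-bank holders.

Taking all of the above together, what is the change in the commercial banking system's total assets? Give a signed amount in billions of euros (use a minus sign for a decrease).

+€97 billion

ECB balance sheet:
  Assets:      Securities +€102B, Loans to banks +€50B, Foreign assets −€77B
  Liabilities: Bank reserves +€75B
Commercial banking system:
  Assets:      Reserves at CB +€75B, Securities −€55B, Foreign assets +€77B
  Liabilities: Checkable deposits +€47B, Borrowings from CB +€50B
Change in total bank assets = +€97 billion.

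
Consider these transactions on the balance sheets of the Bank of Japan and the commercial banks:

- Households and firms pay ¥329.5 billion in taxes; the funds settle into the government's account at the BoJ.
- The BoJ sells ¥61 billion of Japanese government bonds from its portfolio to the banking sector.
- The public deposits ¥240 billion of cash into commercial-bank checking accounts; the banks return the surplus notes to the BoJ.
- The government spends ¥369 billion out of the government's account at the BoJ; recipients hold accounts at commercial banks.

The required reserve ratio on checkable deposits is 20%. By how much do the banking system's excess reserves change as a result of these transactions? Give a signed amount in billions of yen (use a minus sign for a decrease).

Government account inflow ¥329.5 billion: reserves −¥329.5B, deposits −¥329.5B.
OMO sale (to banks) ¥61 billion: reserves −¥61B, deposits 0.
Currency deposit ¥240 billion: reserves +¥240B, deposits +¥240B.
Government spending ¥369 billion: reserves +¥369B, deposits +¥369B.
Totals: Δreserves = +¥218.5B, Δdeposits = +¥279.5B.
Δrequired reserves = 20% × +¥279.5B = +¥55.9B.
Δexcess reserves = Δreserves − Δrequired = +¥218.5B − (+¥55.9B) = +¥162.6 billion.

+¥162.6 billion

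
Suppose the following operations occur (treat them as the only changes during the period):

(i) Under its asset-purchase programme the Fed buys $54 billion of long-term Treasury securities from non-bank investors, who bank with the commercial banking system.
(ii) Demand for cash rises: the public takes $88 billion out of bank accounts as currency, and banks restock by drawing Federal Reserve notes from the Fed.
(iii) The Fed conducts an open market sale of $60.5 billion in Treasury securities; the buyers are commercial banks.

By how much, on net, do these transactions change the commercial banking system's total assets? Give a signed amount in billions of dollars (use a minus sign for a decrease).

Asset purchase (from non-banks) $54 billion: bank balance sheets expand → +$54B.
Currency withdrawal $88 billion: bank balance sheets shrink → −$88B.
OMO sale (to banks) $60.5 billion: just an asset swap on bank balance sheets → 0.
Net: 54 − 88 + 0 = -$34 billion.

-$34 billion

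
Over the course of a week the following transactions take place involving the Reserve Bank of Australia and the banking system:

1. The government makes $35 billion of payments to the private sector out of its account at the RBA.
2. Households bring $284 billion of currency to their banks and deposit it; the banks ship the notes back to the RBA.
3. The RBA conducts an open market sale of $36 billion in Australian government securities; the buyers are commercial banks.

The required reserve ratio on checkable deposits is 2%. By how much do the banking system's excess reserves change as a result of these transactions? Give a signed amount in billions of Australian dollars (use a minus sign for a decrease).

Government spending $35 billion: reserves +$35B, deposits +$35B.
Currency deposit $284 billion: reserves +$284B, deposits +$284B.
OMO sale (to banks) $36 billion: reserves −$36B, deposits 0.
Totals: Δreserves = +$283B, Δdeposits = +$319B.
Δrequired reserves = 2% × +$319B = +$6.38B.
Δexcess reserves = Δreserves − Δrequired = +$283B − (+$6.38B) = +$276.62 billion.

+$276.62 billion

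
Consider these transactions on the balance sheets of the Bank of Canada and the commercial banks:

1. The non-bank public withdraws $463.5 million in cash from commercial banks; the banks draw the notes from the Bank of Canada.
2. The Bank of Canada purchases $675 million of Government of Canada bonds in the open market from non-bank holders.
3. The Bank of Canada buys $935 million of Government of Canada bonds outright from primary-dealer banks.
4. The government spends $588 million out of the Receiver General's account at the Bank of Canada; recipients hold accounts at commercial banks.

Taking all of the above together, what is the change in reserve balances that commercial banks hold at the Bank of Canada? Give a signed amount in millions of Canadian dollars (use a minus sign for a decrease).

Currency withdrawal $463.5 million: banks swap reserves for currency → −$463.5M.
Asset purchase (from non-banks) $675 million: the Bank of Canada pays by crediting reserve accounts → +$675M.
OMO purchase (from banks) $935 million: the Bank of Canada pays by crediting reserve accounts → +$935M.
Government spending $588 million: government payments flow into bank reserve accounts → +$588M.
Net: −463.5 + 675 + 935 + 588 = +$1734.5 million.

+$1734.5 million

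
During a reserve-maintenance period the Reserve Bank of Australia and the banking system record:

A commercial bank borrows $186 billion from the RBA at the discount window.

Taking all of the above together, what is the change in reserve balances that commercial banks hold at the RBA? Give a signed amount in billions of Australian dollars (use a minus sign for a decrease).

+$186 billion

RBA balance sheet:
  Assets:      Loans to banks +$186B
  Liabilities: Bank reserves +$186B
Commercial banking system:
  Assets:      Reserves at CB +$186B
  Liabilities: Borrowings from CB +$186B
So the change in reserve balances that commercial banks hold at the RBA is +$186 billion.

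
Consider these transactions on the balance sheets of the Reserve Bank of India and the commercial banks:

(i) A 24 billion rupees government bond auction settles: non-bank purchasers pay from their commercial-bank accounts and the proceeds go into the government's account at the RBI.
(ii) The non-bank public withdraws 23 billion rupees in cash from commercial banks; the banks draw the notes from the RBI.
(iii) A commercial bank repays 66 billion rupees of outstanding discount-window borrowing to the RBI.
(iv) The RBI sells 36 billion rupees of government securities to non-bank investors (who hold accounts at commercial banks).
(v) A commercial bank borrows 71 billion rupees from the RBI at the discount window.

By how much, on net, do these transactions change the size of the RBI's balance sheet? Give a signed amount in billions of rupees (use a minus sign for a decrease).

Government account inflow 24 billion rupees: only the composition of liabilities changes → 0.
Currency withdrawal 23 billion rupees: only the composition of liabilities changes → 0.
Discount-window repayment 66 billion rupees: an RBI asset is shed → −66B.
Asset sale (to non-banks) 36 billion rupees: an RBI asset is shed → −36B.
Discount-window loan 71 billion rupees: an RBI asset is acquired → +71B.
Net: 0 + 0 − 66 − 36 + 71 = -31 billion.

-31 billion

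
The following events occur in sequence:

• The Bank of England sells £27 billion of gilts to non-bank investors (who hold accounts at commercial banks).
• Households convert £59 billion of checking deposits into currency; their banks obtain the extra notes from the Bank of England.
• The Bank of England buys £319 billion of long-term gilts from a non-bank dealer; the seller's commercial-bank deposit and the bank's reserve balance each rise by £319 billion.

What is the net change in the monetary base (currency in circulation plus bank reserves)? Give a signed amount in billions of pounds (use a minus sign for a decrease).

Asset sale (to non-banks) £27 billion: Bank of England balance sheet contracts → −£27B.
Currency withdrawal £59 billion: just a shift between currency and reserves — both are base money → 0.
Asset purchase (from non-banks) £319 billion: Bank of England balance sheet expands → +£319B.
Net: −27 + 0 + 319 = +£292 billion.

+£292 billion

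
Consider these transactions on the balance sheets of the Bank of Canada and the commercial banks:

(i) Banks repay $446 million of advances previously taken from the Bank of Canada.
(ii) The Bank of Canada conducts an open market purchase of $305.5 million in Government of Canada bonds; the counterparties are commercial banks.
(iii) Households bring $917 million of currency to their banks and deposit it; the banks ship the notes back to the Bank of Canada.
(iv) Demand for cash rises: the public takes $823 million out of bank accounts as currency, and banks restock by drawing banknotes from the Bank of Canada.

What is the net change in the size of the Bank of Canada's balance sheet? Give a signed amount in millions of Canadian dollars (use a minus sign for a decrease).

Bank of Canada balance sheet:
  Assets:      Securities +$305.5M, Loans to banks −$446M
  Liabilities: Bank reserves −$46.5M, Currency in circulation −$94M
Commercial banking system:
  Assets:      Reserves at CB −$46.5M, Securities −$305.5M
  Liabilities: Checkable deposits +$94M, Borrowings from CB −$446M
Change in total Bank of Canada assets = -$140.5 million.

-$140.5 million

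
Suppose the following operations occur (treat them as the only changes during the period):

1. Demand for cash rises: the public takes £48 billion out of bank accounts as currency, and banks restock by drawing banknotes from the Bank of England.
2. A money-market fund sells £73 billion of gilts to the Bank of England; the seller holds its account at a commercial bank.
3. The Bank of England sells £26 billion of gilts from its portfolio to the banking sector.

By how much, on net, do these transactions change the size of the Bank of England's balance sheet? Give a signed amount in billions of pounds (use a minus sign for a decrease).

+£47 billion

Currency withdrawal £48 billion: only the composition of liabilities changes → 0.
Asset purchase (from non-banks) £73 billion: a Bank of England asset is acquired → +£73B.
OMO sale (to banks) £26 billion: a Bank of England asset is shed → −£26B.
Net: 0 + 73 − 26 = +£47 billion.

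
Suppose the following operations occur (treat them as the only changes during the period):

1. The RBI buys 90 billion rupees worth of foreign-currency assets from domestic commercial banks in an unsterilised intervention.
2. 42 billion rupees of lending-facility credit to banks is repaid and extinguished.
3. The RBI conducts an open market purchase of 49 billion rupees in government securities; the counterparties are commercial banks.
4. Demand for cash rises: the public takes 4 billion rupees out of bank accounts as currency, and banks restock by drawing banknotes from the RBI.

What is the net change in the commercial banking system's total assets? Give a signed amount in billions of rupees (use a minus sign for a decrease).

FX purchase 90 billion rupees: just an asset swap on bank balance sheets → 0.
Discount-window repayment 42 billion rupees: bank balance sheets shrink → −42B.
OMO purchase (from banks) 49 billion rupees: just an asset swap on bank balance sheets → 0.
Currency withdrawal 4 billion rupees: bank balance sheets shrink → −4B.
Net: 0 − 42 + 0 − 4 = -46 billion.

-46 billion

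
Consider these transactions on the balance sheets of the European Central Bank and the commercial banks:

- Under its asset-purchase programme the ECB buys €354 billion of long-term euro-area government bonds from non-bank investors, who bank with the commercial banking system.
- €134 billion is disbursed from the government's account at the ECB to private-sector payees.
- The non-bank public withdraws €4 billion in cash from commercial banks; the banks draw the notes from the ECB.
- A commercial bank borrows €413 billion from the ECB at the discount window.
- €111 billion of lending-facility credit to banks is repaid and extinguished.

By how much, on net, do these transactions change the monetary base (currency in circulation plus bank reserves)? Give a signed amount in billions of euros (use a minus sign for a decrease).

Asset purchase (from non-banks) €354 billion: ECB balance sheet expands → +€354B.
Government spending €134 billion: a non-base liability converts back to reserves → +€134B.
Currency withdrawal €4 billion: just a shift between currency and reserves — both are base money → 0.
Discount-window loan €413 billion: ECB balance sheet expands → +€413B.
Discount-window repayment €111 billion: ECB balance sheet contracts → −€111B.
Net: 354 + 134 + 0 + 413 − 111 = +€790 billion.

+€790 billion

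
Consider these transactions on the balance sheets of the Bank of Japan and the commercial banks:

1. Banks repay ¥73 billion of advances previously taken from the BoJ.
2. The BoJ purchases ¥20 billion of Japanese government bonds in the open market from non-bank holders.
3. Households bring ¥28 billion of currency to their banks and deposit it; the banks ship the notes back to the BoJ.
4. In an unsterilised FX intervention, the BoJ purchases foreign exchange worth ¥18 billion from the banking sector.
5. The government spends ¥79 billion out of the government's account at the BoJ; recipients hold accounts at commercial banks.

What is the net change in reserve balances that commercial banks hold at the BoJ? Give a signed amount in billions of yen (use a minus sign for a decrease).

Discount-window repayment ¥73 billion: repayment is debited from reserves → −¥73B.
Asset purchase (from non-banks) ¥20 billion: the BoJ pays by crediting reserve accounts → +¥20B.
Currency deposit ¥28 billion: returned notes are swapped for reserve credit → +¥28B.
FX purchase ¥18 billion: the BoJ pays by crediting reserve accounts → +¥18B.
Government spending ¥79 billion: government payments flow into bank reserve accounts → +¥79B.
Net: −73 + 20 + 28 + 18 + 79 = +¥72 billion.

+¥72 billion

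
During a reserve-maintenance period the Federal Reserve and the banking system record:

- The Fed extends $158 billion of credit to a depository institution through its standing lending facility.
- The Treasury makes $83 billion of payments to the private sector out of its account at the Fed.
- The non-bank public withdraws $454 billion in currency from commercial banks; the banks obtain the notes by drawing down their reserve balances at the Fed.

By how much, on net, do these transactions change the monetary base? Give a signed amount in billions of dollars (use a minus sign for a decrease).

Fed balance sheet:
  Assets:      Loans to banks +$158B
  Liabilities: Bank reserves −$213B, Currency in circulation +$454B, Government deposits −$83B
Monetary base = currency + reserves: +$454B + (−$213B) = +$241 billion.

+$241 billion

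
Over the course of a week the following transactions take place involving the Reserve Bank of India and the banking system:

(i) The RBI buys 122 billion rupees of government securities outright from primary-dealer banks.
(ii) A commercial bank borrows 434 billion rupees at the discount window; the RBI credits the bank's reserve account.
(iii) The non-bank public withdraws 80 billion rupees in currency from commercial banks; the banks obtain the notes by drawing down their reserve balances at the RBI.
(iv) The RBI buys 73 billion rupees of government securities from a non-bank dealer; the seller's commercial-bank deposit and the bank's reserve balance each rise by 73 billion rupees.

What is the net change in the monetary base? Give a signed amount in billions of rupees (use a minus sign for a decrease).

+629 billion

OMO purchase (from banks) 122 billion rupees: RBI balance sheet expands → +122B.
Discount-window loan 434 billion rupees: RBI balance sheet expands → +434B.
Currency withdrawal 80 billion rupees: just a shift between currency and reserves — both are base money → 0.
Asset purchase (from non-banks) 73 billion rupees: RBI balance sheet expands → +73B.
Net: 122 + 434 + 0 + 73 = +629 billion.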